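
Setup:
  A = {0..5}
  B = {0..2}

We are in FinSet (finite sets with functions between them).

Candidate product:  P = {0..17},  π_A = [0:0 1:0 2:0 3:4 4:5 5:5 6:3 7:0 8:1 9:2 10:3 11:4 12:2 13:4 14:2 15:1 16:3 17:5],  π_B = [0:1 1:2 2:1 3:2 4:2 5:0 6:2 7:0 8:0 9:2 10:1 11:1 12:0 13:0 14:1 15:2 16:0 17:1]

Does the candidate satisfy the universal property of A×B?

Answer: NOT A VALID PRODUCT — duplicate pair at indices 2,0

Derivation:
|A|·|B| = 6·3 = 18;  |P| = 18
Check the pairing map k ↦ (π_A(k), π_B(k)):
  0 : (0,1)
  1 : (0,2)
  2 : (0,1)  ✗ repeats pair of k=0
  3 : (4,2)
  4 : (5,2)
  5 : (5,0)
  6 : (3,2)
  7 : (0,0)
  8 : (1,0)
  9 : (2,2)
  10 : (3,1)
  11 : (4,1)
  12 : (2,0)
  13 : (4,0)
  14 : (2,1)
  15 : (1,2)
  16 : (3,0)
  17 : (5,1)
distinct pairs in image: 17 / 18 needed
  → (0,1) hit at k=0 and k=2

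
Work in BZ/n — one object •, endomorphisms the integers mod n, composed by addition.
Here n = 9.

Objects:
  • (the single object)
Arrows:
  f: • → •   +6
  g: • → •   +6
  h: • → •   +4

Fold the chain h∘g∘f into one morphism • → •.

  0 +6≡6 +6≡3 +4≡7  (mod 9)
result: +7

Answer: +7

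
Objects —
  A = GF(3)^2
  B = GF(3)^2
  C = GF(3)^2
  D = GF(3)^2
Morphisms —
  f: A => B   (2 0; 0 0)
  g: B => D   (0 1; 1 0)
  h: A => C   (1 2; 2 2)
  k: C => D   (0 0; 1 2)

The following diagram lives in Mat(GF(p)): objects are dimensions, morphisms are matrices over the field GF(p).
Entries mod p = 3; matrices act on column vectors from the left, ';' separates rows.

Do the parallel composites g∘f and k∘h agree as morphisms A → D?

Answer: COMMUTES

Work:
1) trace f;g:
  e0=(1,0) f=>(2,0) g=>(0,2)
  e1=(0,1) f=>(0,0) g=>(0,0)
  ⟦path⟧₁ = (0 0; 2 0)
2) trace h;k:
  e0=(1,0) h=>(1,2) k=>(0,2)
  e1=(0,1) h=>(2,2) k=>(0,0)
  ⟦path⟧₂ = (0 0; 2 0)
Equal? same morphism ✓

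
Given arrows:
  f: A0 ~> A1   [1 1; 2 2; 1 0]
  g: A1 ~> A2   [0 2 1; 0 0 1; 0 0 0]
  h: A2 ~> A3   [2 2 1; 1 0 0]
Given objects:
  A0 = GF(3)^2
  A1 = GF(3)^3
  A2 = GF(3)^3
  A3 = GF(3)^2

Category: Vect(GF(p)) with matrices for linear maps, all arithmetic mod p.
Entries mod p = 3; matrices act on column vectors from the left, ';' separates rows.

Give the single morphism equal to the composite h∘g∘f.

Answer: [0 2; 2 1]

Derivation:
  e0=⟨1,0⟩ f~>⟨1,2,1⟩ g~>⟨2,1,0⟩ h~>⟨0,2⟩
  e1=⟨0,1⟩ f~>⟨1,2,0⟩ g~>⟨1,0,0⟩ h~>⟨2,1⟩
⟦path⟧: [0 2; 2 1]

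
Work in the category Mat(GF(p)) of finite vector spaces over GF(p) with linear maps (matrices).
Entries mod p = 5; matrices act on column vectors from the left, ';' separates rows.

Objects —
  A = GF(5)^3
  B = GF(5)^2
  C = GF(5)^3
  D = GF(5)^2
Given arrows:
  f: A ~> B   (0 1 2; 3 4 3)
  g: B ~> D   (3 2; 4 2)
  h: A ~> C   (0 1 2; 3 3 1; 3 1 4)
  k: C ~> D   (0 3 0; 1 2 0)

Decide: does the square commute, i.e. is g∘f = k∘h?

1) trace f;g:
  e0=[1,0,0] f~>[0,3] g~>[1,1]
  e1=[0,1,0] f~>[1,4] g~>[1,2]
  e2=[0,0,1] f~>[2,3] g~>[2,4]
  composite₁ = (1 1 2; 1 2 4)
2) trace h;k:
  e0=[1,0,0] h~>[0,3,3] k~>[4,1]
  e1=[0,1,0] h~>[1,3,1] k~>[4,2]
  e2=[0,0,1] h~>[2,1,4] k~>[3,4]
  composite₂ = (4 4 3; 1 2 4)
Equal? differ; not commutative

Answer: DOES NOT COMMUTE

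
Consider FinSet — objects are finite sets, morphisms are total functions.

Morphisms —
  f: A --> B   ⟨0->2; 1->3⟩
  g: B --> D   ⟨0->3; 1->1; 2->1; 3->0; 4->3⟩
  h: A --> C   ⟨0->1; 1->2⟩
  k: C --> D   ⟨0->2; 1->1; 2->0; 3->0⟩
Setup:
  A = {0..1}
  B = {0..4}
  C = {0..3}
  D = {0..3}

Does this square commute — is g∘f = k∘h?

Answer: COMMUTES

Work:
Path 1 = f;g:
  0 f-->2 g-->1
  1 f-->3 g-->0
  result₁ = ⟨0->1; 1->0⟩
Path 2 = h;k:
  0 h-->1 k-->1
  1 h-->2 k-->0
  result₂ = ⟨0->1; 1->0⟩
Equal? same morphism ✓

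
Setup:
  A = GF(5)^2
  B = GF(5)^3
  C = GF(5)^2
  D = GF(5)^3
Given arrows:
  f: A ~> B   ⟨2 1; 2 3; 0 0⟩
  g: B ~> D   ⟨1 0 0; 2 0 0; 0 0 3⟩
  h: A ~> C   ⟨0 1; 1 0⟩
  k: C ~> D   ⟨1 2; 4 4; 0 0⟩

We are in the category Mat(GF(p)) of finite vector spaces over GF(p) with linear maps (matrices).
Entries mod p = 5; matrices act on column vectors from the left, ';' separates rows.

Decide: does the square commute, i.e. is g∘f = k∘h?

Answer: DOES NOT COMMUTE

Trace:
Path 1 = f;g:
  e0=(1,0) f~>(2,2,0) g~>(2,4,0)
  e1=(0,1) f~>(1,3,0) g~>(1,2,0)
  result₁ = ⟨2 1; 4 2; 0 0⟩
Path 2 = h;k:
  e0=(1,0) h~>(0,1) k~>(2,4,0)
  e1=(0,1) h~>(1,0) k~>(1,4,0)
  result₂ = ⟨2 1; 4 4; 0 0⟩
Equal? distinct morphisms ✗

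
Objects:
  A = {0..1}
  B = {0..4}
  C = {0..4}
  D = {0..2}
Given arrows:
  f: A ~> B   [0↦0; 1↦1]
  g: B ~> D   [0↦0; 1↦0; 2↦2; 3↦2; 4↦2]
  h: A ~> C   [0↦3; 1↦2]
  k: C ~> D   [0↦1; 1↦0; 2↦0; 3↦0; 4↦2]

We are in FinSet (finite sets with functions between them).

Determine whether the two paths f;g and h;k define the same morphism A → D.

Answer: COMMUTES

Derivation:
Along f;g (path 1):
  0 f~>0 g~>0
  1 f~>1 g~>0
  composite₁ = [0↦0; 1↦0]
Along h;k (path 2):
  0 h~>3 k~>0
  1 h~>2 k~>0
  composite₂ = [0↦0; 1↦0]
Equal? equal; square commutes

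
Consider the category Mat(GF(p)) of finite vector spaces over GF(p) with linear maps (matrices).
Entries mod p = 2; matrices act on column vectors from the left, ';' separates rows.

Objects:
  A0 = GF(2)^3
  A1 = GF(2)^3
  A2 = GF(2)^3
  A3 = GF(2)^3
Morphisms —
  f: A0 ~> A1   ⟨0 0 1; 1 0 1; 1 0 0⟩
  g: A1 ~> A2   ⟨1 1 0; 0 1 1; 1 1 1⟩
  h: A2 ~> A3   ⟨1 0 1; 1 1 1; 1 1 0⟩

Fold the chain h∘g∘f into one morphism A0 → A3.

Answer: ⟨1 0 0; 1 0 1; 1 0 1⟩

Derivation:
  e0=[1,0,0] f~>[0,1,1] g~>[1,0,0] h~>[1,1,1]
  e1=[0,1,0] f~>[0,0,0] g~>[0,0,0] h~>[0,0,0]
  e2=[0,0,1] f~>[1,1,0] g~>[0,1,0] h~>[0,1,1]
result: ⟨1 0 0; 1 0 1; 1 0 1⟩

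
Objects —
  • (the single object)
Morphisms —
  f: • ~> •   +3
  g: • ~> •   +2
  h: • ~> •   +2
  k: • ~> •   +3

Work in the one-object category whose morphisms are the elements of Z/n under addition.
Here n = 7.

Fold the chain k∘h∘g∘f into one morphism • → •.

Answer: +3

Work:
  0 +3≡3 +2≡5 +2≡0 +3≡3  (mod 7)
result: +3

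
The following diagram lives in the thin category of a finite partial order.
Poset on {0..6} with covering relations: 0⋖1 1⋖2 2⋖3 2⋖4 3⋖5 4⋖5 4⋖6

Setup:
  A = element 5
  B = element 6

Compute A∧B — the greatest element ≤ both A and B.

Lower bounds of A=5 and B=6: {0,1,2,4}
  0 <= 4
  1 <= 4
  2 <= 4
  4 <= 4
glb = 4

Answer: A∧B = 4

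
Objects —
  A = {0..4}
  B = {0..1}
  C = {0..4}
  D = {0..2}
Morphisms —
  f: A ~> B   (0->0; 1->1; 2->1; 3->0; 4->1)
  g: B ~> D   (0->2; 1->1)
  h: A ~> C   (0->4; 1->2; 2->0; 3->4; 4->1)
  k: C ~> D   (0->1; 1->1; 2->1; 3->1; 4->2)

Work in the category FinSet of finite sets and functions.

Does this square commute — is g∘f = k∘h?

Answer: COMMUTES

Derivation:
Along f;g (path 1):
  0 f~>0 g~>2
  1 f~>1 g~>1
  2 f~>1 g~>1
  3 f~>0 g~>2
  4 f~>1 g~>1
  composite₁ = (0->2; 1->1; 2->1; 3->2; 4->1)
Along h;k (path 2):
  0 h~>4 k~>2
  1 h~>2 k~>1
  2 h~>0 k~>1
  3 h~>4 k~>2
  4 h~>1 k~>1
  composite₂ = (0->2; 1->1; 2->1; 3->2; 4->1)
Equal? same morphism ✓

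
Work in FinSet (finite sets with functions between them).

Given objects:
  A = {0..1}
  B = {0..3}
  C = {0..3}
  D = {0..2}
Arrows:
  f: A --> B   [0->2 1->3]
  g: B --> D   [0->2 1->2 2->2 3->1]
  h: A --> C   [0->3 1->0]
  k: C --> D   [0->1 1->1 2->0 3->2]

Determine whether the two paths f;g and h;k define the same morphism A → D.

Answer: COMMUTES

Derivation:
1) trace f;g:
  0 f-->2 g-->2
  1 f-->3 g-->1
  composite₁ = [0->2 1->1]
2) trace h;k:
  0 h-->3 k-->2
  1 h-->0 k-->1
  composite₂ = [0->2 1->1]
Equal? YES — commutes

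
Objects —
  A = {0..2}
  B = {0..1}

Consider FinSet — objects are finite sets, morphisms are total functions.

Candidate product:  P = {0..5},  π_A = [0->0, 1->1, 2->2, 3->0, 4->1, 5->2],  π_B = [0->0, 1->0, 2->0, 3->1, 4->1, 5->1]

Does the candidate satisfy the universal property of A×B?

|A|·|B| = 3·2 = 6;  |P| = 6
Check the pairing map k ↦ (π_A(k), π_B(k)):
  0 -> (0,0)
  1 -> (1,0)
  2 -> (2,0)
  3 -> (0,1)
  4 -> (1,1)
  5 -> (2,1)
distinct pairs in image: 6 / 6 needed
  → bijection onto A×B; projections well-typed.

Answer: VALID PRODUCT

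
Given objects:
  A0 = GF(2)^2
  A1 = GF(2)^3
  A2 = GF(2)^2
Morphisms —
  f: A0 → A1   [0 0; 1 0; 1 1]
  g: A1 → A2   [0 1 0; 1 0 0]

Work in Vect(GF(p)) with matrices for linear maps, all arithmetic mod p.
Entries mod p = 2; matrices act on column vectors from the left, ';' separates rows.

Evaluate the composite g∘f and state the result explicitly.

  e0=⟨1,0⟩ f→⟨0,1,1⟩ g→⟨1,0⟩
  e1=⟨0,1⟩ f→⟨0,0,1⟩ g→⟨0,0⟩
⟦path⟧: [1 0; 0 0]

Answer: [1 0; 0 0]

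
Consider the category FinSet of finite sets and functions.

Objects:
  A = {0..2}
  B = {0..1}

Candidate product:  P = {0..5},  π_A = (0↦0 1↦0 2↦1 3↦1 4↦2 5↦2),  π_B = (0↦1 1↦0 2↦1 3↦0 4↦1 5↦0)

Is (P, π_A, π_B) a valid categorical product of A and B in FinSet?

Answer: VALID PRODUCT

Work:
|A|·|B| = 3·2 = 6;  |P| = 6
Check the pairing map k ↦ (π_A(k), π_B(k)):
  0 ↦ (0,1)
  1 ↦ (0,0)
  2 ↦ (1,1)
  3 ↦ (1,0)
  4 ↦ (2,1)
  5 ↦ (2,0)
distinct pairs in image: 6 / 6 needed
  → bijection onto A×B; projections well-typed.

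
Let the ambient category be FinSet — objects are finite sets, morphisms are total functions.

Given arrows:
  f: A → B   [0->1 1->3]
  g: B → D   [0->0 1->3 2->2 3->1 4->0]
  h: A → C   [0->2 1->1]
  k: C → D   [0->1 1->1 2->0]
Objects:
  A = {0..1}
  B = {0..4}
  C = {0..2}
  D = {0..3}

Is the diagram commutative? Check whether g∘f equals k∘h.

Answer: DOES NOT COMMUTE

Derivation:
Along f;g (path 1):
  0 f→1 g→3
  1 f→3 g→1
  ⟦path⟧₁ = [0->3 1->1]
Along h;k (path 2):
  0 h→2 k→0
  1 h→1 k→1
  ⟦path⟧₂ = [0->0 1->1]
Equal? NO — does not commute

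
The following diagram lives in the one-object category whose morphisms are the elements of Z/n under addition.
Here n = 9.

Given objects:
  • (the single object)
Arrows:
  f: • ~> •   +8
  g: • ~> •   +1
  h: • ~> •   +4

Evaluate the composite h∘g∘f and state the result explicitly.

Answer: +4

Trace:
  0 +8≡8 +1≡0 +4≡4  (mod 9)
result: +4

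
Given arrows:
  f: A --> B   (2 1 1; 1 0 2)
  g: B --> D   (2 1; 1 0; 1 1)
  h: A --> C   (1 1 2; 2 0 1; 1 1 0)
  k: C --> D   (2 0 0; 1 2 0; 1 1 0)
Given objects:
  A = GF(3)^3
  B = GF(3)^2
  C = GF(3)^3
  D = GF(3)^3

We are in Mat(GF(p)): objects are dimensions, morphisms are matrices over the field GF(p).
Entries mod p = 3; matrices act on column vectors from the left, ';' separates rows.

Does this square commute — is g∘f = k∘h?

Answer: COMMUTES

Derivation:
Path 1 = f;g:
  e0=(1,0,0) f-->(2,1) g-->(2,2,0)
  e1=(0,1,0) f-->(1,0) g-->(2,1,1)
  e2=(0,0,1) f-->(1,2) g-->(1,1,0)
  ⟦path⟧₁ = (2 2 1; 2 1 1; 0 1 0)
Path 2 = h;k:
  e0=(1,0,0) h-->(1,2,1) k-->(2,2,0)
  e1=(0,1,0) h-->(1,0,1) k-->(2,1,1)
  e2=(0,0,1) h-->(2,1,0) k-->(1,1,0)
  ⟦path⟧₂ = (2 2 1; 2 1 1; 0 1 0)
Equal? YES — commutes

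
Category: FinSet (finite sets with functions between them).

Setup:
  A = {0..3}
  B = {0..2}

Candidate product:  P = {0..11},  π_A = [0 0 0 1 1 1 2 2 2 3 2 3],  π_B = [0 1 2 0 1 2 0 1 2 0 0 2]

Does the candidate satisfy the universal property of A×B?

|A|·|B| = 4·3 = 12;  |P| = 12
Check the pairing map k ↦ (π_A(k), π_B(k)):
  0 : (0,0)
  1 : (0,1)
  2 : (0,2)
  3 : (1,0)
  4 : (1,1)
  5 : (1,2)
  6 : (2,0)
  7 : (2,1)
  8 : (2,2)
  9 : (3,0)
  10 : (2,0)  ✗ repeats pair of k=6
  11 : (3,2)
distinct pairs in image: 11 / 12 needed
  → (2,0) hit at k=6 and k=10

Answer: NOT A VALID PRODUCT — duplicate pair at indices 6,10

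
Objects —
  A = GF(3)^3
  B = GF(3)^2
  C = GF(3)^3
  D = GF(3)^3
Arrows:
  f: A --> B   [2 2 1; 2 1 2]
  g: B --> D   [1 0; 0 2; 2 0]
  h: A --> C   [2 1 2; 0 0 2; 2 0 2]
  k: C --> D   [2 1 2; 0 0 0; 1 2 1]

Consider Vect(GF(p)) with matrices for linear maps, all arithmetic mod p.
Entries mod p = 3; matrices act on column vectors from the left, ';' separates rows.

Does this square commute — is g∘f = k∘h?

1) trace f;g:
  e0=(1,0,0) f-->(2,2) g-->(2,1,1)
  e1=(0,1,0) f-->(2,1) g-->(2,2,1)
  e2=(0,0,1) f-->(1,2) g-->(1,1,2)
  composite₁ = [2 2 1; 1 2 1; 1 1 2]
2) trace h;k:
  e0=(1,0,0) h-->(2,0,2) k-->(2,0,1)
  e1=(0,1,0) h-->(1,0,0) k-->(2,0,1)
  e2=(0,0,1) h-->(2,2,2) k-->(1,0,2)
  composite₂ = [2 2 1; 0 0 0; 1 1 2]
Equal? NO — does not commute

Answer: DOES NOT COMMUTE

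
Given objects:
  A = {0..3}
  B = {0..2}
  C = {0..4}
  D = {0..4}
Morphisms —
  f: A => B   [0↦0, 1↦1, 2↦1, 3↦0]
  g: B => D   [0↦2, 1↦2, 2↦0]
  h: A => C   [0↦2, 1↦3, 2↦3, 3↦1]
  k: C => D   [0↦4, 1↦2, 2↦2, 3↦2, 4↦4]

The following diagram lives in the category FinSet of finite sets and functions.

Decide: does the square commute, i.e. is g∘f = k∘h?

Answer: COMMUTES

Trace:
Path 1 = f;g:
  0 f=>0 g=>2
  1 f=>1 g=>2
  2 f=>1 g=>2
  3 f=>0 g=>2
  result₁ = [0↦2, 1↦2, 2↦2, 3↦2]
Path 2 = h;k:
  0 h=>2 k=>2
  1 h=>3 k=>2
  2 h=>3 k=>2
  3 h=>1 k=>2
  result₂ = [0↦2, 1↦2, 2↦2, 3↦2]
Equal? same morphism ✓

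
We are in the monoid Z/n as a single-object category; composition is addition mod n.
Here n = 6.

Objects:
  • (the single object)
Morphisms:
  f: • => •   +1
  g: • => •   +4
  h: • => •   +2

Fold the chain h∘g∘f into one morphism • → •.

Answer: +1

Trace:
  0 +1≡1 +4≡5 +2≡1  (mod 6)
result: +1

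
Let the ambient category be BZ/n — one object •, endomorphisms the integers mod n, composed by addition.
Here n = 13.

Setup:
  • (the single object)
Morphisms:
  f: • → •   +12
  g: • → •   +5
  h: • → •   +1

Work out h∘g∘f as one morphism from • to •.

  0 +12≡12 +5≡4 +1≡5  (mod 13)
⟦path⟧: +5

Answer: +5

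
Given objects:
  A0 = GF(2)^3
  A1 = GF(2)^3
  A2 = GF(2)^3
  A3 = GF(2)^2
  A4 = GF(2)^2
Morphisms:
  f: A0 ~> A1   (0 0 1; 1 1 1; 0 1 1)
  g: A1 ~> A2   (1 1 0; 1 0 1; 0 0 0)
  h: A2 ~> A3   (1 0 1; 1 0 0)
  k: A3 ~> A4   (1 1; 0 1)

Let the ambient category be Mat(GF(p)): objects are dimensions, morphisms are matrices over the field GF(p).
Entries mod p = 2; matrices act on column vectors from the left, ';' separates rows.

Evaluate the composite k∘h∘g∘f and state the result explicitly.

Answer: (0 0 0; 1 1 0)

Trace:
  e0=(1,0,0) f~>(0,1,0) g~>(1,0,0) h~>(1,1) k~>(0,1)
  e1=(0,1,0) f~>(0,1,1) g~>(1,1,0) h~>(1,1) k~>(0,1)
  e2=(0,0,1) f~>(1,1,1) g~>(0,0,0) h~>(0,0) k~>(0,0)
⟦path⟧: (0 0 0; 1 1 0)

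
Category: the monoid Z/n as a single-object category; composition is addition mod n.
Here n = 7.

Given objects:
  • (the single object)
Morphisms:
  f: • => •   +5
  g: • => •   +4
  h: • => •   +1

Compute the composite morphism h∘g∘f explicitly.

  0 +5≡5 +4≡2 +1≡3  (mod 7)
result: +3

Answer: +3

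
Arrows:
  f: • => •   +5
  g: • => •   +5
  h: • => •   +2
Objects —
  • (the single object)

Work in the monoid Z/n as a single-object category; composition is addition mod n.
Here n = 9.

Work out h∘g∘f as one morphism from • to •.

Answer: +3

Derivation:
  0 +5≡5 +5≡1 +2≡3  (mod 9)
result: +3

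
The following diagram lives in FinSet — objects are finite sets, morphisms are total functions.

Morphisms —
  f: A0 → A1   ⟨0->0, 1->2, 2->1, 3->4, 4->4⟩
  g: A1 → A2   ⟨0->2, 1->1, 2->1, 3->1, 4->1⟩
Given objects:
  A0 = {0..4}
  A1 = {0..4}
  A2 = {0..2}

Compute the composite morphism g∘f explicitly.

  0 f→0 g→2
  1 f→2 g→1
  2 f→1 g→1
  3 f→4 g→1
  4 f→4 g→1
composite: ⟨0->2, 1->1, 2->1, 3->1, 4->1⟩

Answer: ⟨0->2, 1->1, 2->1, 3->1, 4->1⟩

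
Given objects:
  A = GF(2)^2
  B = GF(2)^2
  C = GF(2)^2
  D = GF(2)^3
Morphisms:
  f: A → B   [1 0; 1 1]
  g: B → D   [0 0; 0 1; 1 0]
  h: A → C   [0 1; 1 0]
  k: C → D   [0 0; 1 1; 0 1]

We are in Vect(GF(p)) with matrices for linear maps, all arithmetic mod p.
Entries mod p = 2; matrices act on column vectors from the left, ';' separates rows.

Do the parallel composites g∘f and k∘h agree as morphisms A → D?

1) trace f;g:
  e0=(1,0) f→(1,1) g→(0,1,1)
  e1=(0,1) f→(0,1) g→(0,1,0)
  composite₁ = [0 0; 1 1; 1 0]
2) trace h;k:
  e0=(1,0) h→(0,1) k→(0,1,1)
  e1=(0,1) h→(1,0) k→(0,1,0)
  composite₂ = [0 0; 1 1; 1 0]
Equal? same morphism ✓

Answer: COMMUTES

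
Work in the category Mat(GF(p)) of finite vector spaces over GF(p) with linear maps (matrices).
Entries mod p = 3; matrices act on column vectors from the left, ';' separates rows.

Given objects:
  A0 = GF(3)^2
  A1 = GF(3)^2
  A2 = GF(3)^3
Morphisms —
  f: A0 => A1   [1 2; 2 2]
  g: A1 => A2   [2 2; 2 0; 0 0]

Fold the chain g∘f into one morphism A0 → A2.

Answer: [0 2; 2 1; 0 0]

Work:
  e0=⟨1,0⟩ f=>⟨1,2⟩ g=>⟨0,2,0⟩
  e1=⟨0,1⟩ f=>⟨2,2⟩ g=>⟨2,1,0⟩
result: [0 2; 2 1; 0 0]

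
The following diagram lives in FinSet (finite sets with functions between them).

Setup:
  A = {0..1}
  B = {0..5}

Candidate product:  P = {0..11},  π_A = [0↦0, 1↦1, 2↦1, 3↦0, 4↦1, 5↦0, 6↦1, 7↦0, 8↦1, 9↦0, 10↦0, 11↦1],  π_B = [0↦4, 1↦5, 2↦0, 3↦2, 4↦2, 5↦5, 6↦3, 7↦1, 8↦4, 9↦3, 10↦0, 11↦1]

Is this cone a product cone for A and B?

Answer: VALID PRODUCT

Trace:
|A|·|B| = 2·6 = 12;  |P| = 12
Check the pairing map k ↦ (π_A(k), π_B(k)):
  0 ↦ (0,4)
  1 ↦ (1,5)
  2 ↦ (1,0)
  3 ↦ (0,2)
  4 ↦ (1,2)
  5 ↦ (0,5)
  6 ↦ (1,3)
  7 ↦ (0,1)
  8 ↦ (1,4)
  9 ↦ (0,3)
  10 ↦ (0,0)
  11 ↦ (1,1)
distinct pairs in image: 12 / 12 needed
  → bijection onto A×B; projections well-typed.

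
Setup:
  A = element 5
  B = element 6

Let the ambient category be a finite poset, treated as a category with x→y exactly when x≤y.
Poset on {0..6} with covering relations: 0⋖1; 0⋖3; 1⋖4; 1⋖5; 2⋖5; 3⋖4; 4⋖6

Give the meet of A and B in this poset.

Common predecessors of 5,6: {0,1}
  0 <= 1
  1 <= 1
glb = 1

Answer: A∧B = 1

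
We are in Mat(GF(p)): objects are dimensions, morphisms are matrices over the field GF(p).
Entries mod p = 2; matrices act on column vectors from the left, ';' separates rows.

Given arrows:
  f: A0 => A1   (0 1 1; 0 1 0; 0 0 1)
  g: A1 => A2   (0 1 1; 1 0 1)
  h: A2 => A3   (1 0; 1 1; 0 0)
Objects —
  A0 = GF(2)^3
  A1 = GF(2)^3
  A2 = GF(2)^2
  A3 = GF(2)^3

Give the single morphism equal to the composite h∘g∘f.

  e0=(1,0,0) f=>(0,0,0) g=>(0,0) h=>(0,0,0)
  e1=(0,1,0) f=>(1,1,0) g=>(1,1) h=>(1,0,0)
  e2=(0,0,1) f=>(1,0,1) g=>(1,0) h=>(1,1,0)
⟦path⟧: (0 1 1; 0 0 1; 0 0 0)

Answer: (0 1 1; 0 0 1; 0 0 0)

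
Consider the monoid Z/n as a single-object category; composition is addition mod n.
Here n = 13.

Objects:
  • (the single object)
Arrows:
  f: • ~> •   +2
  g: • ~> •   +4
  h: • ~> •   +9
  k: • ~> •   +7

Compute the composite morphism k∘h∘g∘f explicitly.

  0 +2≡2 +4≡6 +9≡2 +7≡9  (mod 13)
composite: +9

Answer: +9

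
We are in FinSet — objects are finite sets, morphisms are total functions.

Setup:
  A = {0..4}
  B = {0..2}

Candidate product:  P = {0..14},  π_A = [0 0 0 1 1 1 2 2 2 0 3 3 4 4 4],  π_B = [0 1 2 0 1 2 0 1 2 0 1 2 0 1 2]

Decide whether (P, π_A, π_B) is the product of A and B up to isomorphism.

Answer: NOT A VALID PRODUCT — duplicate pair at indices 0,9

Derivation:
|A|·|B| = 5·3 = 15;  |P| = 15
Check the pairing map k ↦ (π_A(k), π_B(k)):
  0 -> (0,0)
  1 -> (0,1)
  2 -> (0,2)
  3 -> (1,0)
  4 -> (1,1)
  5 -> (1,2)
  6 -> (2,0)
  7 -> (2,1)
  8 -> (2,2)
  9 -> (0,0)  ✗ repeats pair of k=0
  10 -> (3,1)
  11 -> (3,2)
  12 -> (4,0)
  13 -> (4,1)
  14 -> (4,2)
distinct pairs in image: 14 / 15 needed
  → (0,0) hit at k=0 and k=9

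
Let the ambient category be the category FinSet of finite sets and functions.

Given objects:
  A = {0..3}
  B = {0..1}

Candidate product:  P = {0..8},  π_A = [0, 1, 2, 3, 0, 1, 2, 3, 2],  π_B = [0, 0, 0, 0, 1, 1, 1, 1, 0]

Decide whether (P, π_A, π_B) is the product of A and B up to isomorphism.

Answer: NOT A VALID PRODUCT — |P|=9 ≠ |A|·|B|=8

Trace:
|A|·|B| = 4·2 = 8;  |P| = 9
  → cardinalities differ; no bijection possible.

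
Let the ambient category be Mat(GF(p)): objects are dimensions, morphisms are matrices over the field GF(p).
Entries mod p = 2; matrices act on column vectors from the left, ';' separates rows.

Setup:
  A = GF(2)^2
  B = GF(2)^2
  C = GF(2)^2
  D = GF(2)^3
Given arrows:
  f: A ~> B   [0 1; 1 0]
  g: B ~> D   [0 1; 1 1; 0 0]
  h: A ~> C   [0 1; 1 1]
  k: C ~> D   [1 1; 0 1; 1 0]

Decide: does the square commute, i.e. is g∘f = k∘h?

Answer: DOES NOT COMMUTE

Work:
Along f;g (path 1):
  e0=(1,0) f~>(0,1) g~>(1,1,0)
  e1=(0,1) f~>(1,0) g~>(0,1,0)
  ⟦path⟧₁ = [1 0; 1 1; 0 0]
Along h;k (path 2):
  e0=(1,0) h~>(0,1) k~>(1,1,0)
  e1=(0,1) h~>(1,1) k~>(0,1,1)
  ⟦path⟧₂ = [1 0; 1 1; 0 1]
Equal? NO — does not commute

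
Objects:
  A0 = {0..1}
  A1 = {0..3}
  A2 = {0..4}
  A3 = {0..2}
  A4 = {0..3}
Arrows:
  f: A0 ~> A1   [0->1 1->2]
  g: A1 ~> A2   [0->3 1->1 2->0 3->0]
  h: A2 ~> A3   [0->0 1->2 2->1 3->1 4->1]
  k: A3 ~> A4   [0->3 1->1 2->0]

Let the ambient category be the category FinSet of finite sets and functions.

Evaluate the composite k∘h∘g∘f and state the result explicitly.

  0 f~>1 g~>1 h~>2 k~>0
  1 f~>2 g~>0 h~>0 k~>3
result: [0->0 1->3]

Answer: [0->0 1->3]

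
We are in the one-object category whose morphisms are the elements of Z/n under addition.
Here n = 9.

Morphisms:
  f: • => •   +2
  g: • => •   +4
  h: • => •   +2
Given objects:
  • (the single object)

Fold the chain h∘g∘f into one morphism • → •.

Answer: +8

Work:
  0 +2≡2 +4≡6 +2≡8  (mod 9)
result: +8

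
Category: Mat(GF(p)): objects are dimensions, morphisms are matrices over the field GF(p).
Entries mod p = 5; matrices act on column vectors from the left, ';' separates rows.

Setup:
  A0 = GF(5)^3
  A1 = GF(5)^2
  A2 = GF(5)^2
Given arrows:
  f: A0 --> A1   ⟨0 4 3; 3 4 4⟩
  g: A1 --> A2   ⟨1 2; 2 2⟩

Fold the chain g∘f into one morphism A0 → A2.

Answer: ⟨1 2 1; 1 1 4⟩

Trace:
  e0=⟨1,0,0⟩ f-->⟨0,3⟩ g-->⟨1,1⟩
  e1=⟨0,1,0⟩ f-->⟨4,4⟩ g-->⟨2,1⟩
  e2=⟨0,0,1⟩ f-->⟨3,4⟩ g-->⟨1,4⟩
⟦path⟧: ⟨1 2 1; 1 1 4⟩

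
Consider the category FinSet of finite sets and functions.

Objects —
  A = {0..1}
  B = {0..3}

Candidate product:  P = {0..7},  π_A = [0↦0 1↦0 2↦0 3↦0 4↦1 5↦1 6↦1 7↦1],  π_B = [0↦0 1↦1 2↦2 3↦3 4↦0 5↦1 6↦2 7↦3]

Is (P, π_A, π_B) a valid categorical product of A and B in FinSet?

|A|·|B| = 2·4 = 8;  |P| = 8
Check the pairing map k ↦ (π_A(k), π_B(k)):
  0 ↦ (0,0)
  1 ↦ (0,1)
  2 ↦ (0,2)
  3 ↦ (0,3)
  4 ↦ (1,0)
  5 ↦ (1,1)
  6 ↦ (1,2)
  7 ↦ (1,3)
distinct pairs in image: 8 / 8 needed
  → bijection onto A×B; projections well-typed.

Answer: VALID PRODUCT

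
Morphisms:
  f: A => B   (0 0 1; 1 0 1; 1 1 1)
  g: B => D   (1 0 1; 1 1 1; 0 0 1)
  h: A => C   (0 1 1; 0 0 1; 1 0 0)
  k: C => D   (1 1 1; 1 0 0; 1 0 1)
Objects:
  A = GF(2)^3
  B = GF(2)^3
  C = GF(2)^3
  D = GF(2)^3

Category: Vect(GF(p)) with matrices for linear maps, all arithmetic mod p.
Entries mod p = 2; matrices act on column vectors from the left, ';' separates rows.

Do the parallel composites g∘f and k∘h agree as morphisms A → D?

Answer: COMMUTES

Work:
Path 1 = f;g:
  e0=(1,0,0) f=>(0,1,1) g=>(1,0,1)
  e1=(0,1,0) f=>(0,0,1) g=>(1,1,1)
  e2=(0,0,1) f=>(1,1,1) g=>(0,1,1)
  result₁ = (1 1 0; 0 1 1; 1 1 1)
Path 2 = h;k:
  e0=(1,0,0) h=>(0,0,1) k=>(1,0,1)
  e1=(0,1,0) h=>(1,0,0) k=>(1,1,1)
  e2=(0,0,1) h=>(1,1,0) k=>(0,1,1)
  result₂ = (1 1 0; 0 1 1; 1 1 1)
Equal? YES — commutes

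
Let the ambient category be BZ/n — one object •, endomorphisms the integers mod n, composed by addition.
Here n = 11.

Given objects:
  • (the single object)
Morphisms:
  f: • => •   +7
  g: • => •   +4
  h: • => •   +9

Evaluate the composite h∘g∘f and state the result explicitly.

  0 +7≡7 +4≡0 +9≡9  (mod 11)
composite: +9

Answer: +9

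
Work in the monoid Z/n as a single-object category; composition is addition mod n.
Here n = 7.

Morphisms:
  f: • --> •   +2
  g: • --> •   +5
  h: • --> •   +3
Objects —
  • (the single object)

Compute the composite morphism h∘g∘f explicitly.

Answer: +3

Derivation:
  0 +2≡2 +5≡0 +3≡3  (mod 7)
composite: +3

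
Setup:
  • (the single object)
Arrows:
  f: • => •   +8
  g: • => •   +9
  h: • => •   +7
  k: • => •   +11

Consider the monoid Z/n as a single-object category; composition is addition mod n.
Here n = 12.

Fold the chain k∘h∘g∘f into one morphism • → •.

Answer: +11

Derivation:
  0 +8≡8 +9≡5 +7≡0 +11≡11  (mod 12)
result: +11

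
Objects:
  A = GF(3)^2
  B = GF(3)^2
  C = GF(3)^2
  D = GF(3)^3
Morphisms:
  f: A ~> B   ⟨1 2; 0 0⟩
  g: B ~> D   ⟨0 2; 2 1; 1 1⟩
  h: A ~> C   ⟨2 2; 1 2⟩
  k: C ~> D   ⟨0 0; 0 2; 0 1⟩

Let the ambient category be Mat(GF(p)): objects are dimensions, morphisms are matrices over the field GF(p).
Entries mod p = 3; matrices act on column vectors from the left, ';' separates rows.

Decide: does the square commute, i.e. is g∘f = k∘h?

Along f;g (path 1):
  e0=[1,0] f~>[1,0] g~>[0,2,1]
  e1=[0,1] f~>[2,0] g~>[0,1,2]
  ⟦path⟧₁ = ⟨0 0; 2 1; 1 2⟩
Along h;k (path 2):
  e0=[1,0] h~>[2,1] k~>[0,2,1]
  e1=[0,1] h~>[2,2] k~>[0,1,2]
  ⟦path⟧₂ = ⟨0 0; 2 1; 1 2⟩
Equal? same morphism ✓

Answer: COMMUTES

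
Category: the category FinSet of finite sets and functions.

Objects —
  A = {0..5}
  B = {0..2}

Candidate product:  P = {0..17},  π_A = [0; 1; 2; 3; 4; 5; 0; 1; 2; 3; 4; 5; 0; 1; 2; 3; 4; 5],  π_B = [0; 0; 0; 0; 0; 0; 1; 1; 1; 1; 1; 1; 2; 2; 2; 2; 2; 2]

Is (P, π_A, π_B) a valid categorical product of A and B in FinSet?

|A|·|B| = 6·3 = 18;  |P| = 18
Check the pairing map k ↦ (π_A(k), π_B(k)):
  0 : (0,0)
  1 : (1,0)
  2 : (2,0)
  3 : (3,0)
  4 : (4,0)
  5 : (5,0)
  6 : (0,1)
  7 : (1,1)
  8 : (2,1)
  9 : (3,1)
  10 : (4,1)
  11 : (5,1)
  12 : (0,2)
  13 : (1,2)
  14 : (2,2)
  15 : (3,2)
  16 : (4,2)
  17 : (5,2)
distinct pairs in image: 18 / 18 needed
  → bijection onto A×B; projections well-typed.

Answer: VALID PRODUCT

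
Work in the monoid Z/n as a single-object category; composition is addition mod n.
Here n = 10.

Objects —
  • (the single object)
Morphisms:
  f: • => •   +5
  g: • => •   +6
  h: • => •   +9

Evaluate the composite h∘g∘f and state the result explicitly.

Answer: +0

Work:
  0 +5≡5 +6≡1 +9≡0  (mod 10)
composite: +0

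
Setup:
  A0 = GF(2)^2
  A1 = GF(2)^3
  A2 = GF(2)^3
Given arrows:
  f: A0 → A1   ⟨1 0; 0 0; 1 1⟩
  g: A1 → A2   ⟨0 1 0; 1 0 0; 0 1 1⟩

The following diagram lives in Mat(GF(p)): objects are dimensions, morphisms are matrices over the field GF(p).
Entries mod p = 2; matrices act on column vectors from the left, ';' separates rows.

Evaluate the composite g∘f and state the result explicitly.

Answer: ⟨0 0; 1 0; 1 1⟩

Trace:
  e0=[1,0] f→[1,0,1] g→[0,1,1]
  e1=[0,1] f→[0,0,1] g→[0,0,1]
composite: ⟨0 0; 1 0; 1 1⟩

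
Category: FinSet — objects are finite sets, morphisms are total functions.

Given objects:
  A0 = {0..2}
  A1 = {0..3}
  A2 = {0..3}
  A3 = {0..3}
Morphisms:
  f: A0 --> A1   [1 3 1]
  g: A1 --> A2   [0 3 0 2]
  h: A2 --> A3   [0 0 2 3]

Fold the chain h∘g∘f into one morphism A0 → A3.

Answer: [3 2 3]

Derivation:
  0 f-->1 g-->3 h-->3
  1 f-->3 g-->2 h-->2
  2 f-->1 g-->3 h-->3
composite: [3 2 3]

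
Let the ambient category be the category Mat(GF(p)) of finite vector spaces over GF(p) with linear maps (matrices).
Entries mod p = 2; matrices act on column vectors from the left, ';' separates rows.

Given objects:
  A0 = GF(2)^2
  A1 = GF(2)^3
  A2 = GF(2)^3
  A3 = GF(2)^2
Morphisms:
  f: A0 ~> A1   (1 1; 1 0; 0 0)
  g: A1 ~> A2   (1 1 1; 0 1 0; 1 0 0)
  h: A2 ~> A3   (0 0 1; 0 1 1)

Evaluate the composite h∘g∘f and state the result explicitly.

  e0=[1,0] f~>[1,1,0] g~>[0,1,1] h~>[1,0]
  e1=[0,1] f~>[1,0,0] g~>[1,0,1] h~>[1,1]
⟦path⟧: (1 1; 0 1)

Answer: (1 1; 0 1)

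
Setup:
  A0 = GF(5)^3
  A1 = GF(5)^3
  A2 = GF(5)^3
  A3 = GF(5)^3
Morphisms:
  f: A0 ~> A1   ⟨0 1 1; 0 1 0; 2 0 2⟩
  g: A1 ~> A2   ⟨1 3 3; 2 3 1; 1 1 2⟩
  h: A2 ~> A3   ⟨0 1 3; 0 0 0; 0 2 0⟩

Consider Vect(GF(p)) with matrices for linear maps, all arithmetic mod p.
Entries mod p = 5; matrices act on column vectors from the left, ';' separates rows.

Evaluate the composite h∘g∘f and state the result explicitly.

Answer: ⟨4 1 4; 0 0 0; 4 0 3⟩

Work:
  e0=[1,0,0] f~>[0,0,2] g~>[1,2,4] h~>[4,0,4]
  e1=[0,1,0] f~>[1,1,0] g~>[4,0,2] h~>[1,0,0]
  e2=[0,0,1] f~>[1,0,2] g~>[2,4,0] h~>[4,0,3]
⟦path⟧: ⟨4 1 4; 0 0 0; 4 0 3⟩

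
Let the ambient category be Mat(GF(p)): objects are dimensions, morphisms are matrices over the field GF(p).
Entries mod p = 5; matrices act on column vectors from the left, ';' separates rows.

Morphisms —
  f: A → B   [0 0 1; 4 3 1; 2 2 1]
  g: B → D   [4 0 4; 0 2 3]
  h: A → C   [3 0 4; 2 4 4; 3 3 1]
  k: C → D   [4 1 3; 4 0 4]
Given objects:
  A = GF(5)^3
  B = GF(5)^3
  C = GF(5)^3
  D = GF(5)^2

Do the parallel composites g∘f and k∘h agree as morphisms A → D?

Answer: COMMUTES

Derivation:
Along f;g (path 1):
  e0=(1,0,0) f→(0,4,2) g→(3,4)
  e1=(0,1,0) f→(0,3,2) g→(3,2)
  e2=(0,0,1) f→(1,1,1) g→(3,0)
  ⟦path⟧₁ = [3 3 3; 4 2 0]
Along h;k (path 2):
  e0=(1,0,0) h→(3,2,3) k→(3,4)
  e1=(0,1,0) h→(0,4,3) k→(3,2)
  e2=(0,0,1) h→(4,4,1) k→(3,0)
  ⟦path⟧₂ = [3 3 3; 4 2 0]
Equal? same morphism ✓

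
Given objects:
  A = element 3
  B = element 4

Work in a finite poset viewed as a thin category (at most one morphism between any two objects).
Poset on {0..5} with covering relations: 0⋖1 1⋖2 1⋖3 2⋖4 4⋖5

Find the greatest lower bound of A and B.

Answer: A∧B = 1

Derivation:
Common predecessors of 3,4: {0,1}
  0 ≤ 1
  1 ≤ 1
glb = 1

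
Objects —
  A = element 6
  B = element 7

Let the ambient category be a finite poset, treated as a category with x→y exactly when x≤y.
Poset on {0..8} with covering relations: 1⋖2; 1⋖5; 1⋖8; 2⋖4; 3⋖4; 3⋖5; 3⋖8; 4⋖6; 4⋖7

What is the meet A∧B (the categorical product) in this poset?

Common predecessors of 6,7: {1,2,3,4}
  1 ≤ 4
  2 ≤ 4
  3 ≤ 4
  4 ≤ 4
glb = 4

Answer: A∧B = 4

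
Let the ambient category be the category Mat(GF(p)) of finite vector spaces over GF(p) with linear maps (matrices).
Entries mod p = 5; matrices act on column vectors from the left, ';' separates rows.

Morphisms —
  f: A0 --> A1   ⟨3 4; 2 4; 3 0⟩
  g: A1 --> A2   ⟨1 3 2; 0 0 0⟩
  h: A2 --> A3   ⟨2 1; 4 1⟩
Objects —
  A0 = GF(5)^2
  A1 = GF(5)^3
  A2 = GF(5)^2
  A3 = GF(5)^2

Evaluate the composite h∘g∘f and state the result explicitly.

Answer: ⟨0 2; 0 4⟩

Derivation:
  e0=⟨1,0⟩ f-->⟨3,2,3⟩ g-->⟨0,0⟩ h-->⟨0,0⟩
  e1=⟨0,1⟩ f-->⟨4,4,0⟩ g-->⟨1,0⟩ h-->⟨2,4⟩
result: ⟨0 2; 0 4⟩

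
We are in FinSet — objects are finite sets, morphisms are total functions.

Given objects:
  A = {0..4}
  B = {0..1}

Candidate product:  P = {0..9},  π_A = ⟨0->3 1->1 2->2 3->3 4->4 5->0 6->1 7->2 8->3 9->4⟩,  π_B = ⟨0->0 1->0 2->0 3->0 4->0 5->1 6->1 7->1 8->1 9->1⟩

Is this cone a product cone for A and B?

|A|·|B| = 5·2 = 10;  |P| = 10
Check the pairing map k ↦ (π_A(k), π_B(k)):
  0 -> (3,0)
  1 -> (1,0)
  2 -> (2,0)
  3 -> (3,0)  ✗ repeats pair of k=0
  4 -> (4,0)
  5 -> (0,1)
  6 -> (1,1)
  7 -> (2,1)
  8 -> (3,1)
  9 -> (4,1)
distinct pairs in image: 9 / 10 needed
  → (3,0) hit at k=0 and k=3

Answer: NOT A VALID PRODUCT — duplicate pair at indices 3,0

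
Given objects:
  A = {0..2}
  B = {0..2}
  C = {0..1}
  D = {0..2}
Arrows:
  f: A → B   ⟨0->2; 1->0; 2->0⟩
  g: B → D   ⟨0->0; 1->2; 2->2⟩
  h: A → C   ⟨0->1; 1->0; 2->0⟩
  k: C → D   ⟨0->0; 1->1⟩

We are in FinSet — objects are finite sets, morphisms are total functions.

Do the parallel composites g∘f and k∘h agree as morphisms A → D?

Answer: DOES NOT COMMUTE

Work:
Path 1 = f;g:
  0 f→2 g→2
  1 f→0 g→0
  2 f→0 g→0
  result₁ = ⟨0->2; 1->0; 2->0⟩
Path 2 = h;k:
  0 h→1 k→1
  1 h→0 k→0
  2 h→0 k→0
  result₂ = ⟨0->1; 1->0; 2->0⟩
Equal? distinct morphisms ✗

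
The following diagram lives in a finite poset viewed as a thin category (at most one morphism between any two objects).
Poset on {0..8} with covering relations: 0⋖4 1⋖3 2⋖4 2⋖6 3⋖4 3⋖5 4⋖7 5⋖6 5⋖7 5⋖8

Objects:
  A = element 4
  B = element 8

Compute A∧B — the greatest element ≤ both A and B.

Answer: A∧B = 3

Trace:
{x : x⊑A ∧ x⊑B} = {1,3}  (A=4, B=8)
  1 ⊑ 3
  3 ⊑ 3
glb = 3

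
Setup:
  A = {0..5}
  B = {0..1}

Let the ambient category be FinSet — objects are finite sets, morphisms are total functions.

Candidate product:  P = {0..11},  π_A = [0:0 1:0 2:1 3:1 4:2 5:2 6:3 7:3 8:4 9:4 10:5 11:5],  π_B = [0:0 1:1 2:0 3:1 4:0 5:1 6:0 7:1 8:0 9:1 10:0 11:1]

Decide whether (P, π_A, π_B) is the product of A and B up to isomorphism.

|A|·|B| = 6·2 = 12;  |P| = 12
Check the pairing map k ↦ (π_A(k), π_B(k)):
  0 : (0,0)
  1 : (0,1)
  2 : (1,0)
  3 : (1,1)
  4 : (2,0)
  5 : (2,1)
  6 : (3,0)
  7 : (3,1)
  8 : (4,0)
  9 : (4,1)
  10 : (5,0)
  11 : (5,1)
distinct pairs in image: 12 / 12 needed
  → bijection onto A×B; projections well-typed.

Answer: VALID PRODUCT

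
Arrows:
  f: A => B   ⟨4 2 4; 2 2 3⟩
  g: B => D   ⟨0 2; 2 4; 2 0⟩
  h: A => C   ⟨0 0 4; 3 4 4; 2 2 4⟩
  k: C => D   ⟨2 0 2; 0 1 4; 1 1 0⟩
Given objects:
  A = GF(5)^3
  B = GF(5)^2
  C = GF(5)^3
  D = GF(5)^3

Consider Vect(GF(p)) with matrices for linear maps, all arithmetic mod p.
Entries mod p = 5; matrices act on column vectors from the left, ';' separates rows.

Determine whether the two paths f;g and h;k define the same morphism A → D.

Answer: COMMUTES

Trace:
Path 1 = f;g:
  e0=[1,0,0] f=>[4,2] g=>[4,1,3]
  e1=[0,1,0] f=>[2,2] g=>[4,2,4]
  e2=[0,0,1] f=>[4,3] g=>[1,0,3]
  result₁ = ⟨4 4 1; 1 2 0; 3 4 3⟩
Path 2 = h;k:
  e0=[1,0,0] h=>[0,3,2] k=>[4,1,3]
  e1=[0,1,0] h=>[0,4,2] k=>[4,2,4]
  e2=[0,0,1] h=>[4,4,4] k=>[1,0,3]
  result₂ = ⟨4 4 1; 1 2 0; 3 4 3⟩
Equal? equal; square commutes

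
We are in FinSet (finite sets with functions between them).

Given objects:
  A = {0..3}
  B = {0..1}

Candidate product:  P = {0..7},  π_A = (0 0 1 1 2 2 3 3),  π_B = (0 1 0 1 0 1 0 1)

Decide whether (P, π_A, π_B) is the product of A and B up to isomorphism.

|A|·|B| = 4·2 = 8;  |P| = 8
Check the pairing map k ↦ (π_A(k), π_B(k)):
  0 : (0,0)
  1 : (0,1)
  2 : (1,0)
  3 : (1,1)
  4 : (2,0)
  5 : (2,1)
  6 : (3,0)
  7 : (3,1)
distinct pairs in image: 8 / 8 needed
  → bijection onto A×B; projections well-typed.

Answer: VALID PRODUCT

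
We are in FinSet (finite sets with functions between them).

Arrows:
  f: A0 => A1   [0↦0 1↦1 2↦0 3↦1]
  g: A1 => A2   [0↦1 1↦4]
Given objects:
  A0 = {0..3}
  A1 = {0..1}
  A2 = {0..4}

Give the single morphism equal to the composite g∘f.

Answer: [0↦1 1↦4 2↦1 3↦4]

Derivation:
  0 f=>0 g=>1
  1 f=>1 g=>4
  2 f=>0 g=>1
  3 f=>1 g=>4
composite: [0↦1 1↦4 2↦1 3↦4]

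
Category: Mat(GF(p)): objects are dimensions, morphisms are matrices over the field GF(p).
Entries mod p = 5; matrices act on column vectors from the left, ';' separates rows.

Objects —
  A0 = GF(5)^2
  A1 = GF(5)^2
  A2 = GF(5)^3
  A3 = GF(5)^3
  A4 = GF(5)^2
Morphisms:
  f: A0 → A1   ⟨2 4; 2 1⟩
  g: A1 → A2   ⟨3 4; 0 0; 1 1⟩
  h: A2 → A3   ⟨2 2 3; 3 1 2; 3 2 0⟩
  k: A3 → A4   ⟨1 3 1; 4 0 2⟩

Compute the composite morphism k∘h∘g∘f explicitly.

  e0=[1,0] f→[2,2] g→[4,0,4] h→[0,0,2] k→[2,4]
  e1=[0,1] f→[4,1] g→[1,0,0] h→[2,3,3] k→[4,4]
result: ⟨2 4; 4 4⟩

Answer: ⟨2 4; 4 4⟩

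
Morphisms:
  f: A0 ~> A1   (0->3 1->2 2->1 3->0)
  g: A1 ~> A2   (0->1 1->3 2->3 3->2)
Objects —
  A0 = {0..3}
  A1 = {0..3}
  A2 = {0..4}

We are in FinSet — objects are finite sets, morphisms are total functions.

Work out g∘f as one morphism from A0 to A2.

  0 f~>3 g~>2
  1 f~>2 g~>3
  2 f~>1 g~>3
  3 f~>0 g~>1
⟦path⟧: (0->2 1->3 2->3 3->1)

Answer: (0->2 1->3 2->3 3->1)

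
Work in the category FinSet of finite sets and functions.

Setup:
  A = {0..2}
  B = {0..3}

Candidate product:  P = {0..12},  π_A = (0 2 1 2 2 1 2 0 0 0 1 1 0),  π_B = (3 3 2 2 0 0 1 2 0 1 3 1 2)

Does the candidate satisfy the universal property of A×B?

|A|·|B| = 3·4 = 12;  |P| = 13
  → cardinalities differ; no bijection possible.

Answer: NOT A VALID PRODUCT — |P|=13 ≠ |A|·|B|=12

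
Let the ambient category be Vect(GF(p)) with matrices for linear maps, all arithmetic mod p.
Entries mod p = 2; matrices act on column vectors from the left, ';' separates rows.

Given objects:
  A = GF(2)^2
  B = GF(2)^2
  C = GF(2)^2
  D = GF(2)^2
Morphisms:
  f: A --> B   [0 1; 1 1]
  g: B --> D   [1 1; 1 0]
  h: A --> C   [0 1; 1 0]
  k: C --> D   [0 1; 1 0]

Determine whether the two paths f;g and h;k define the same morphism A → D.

Answer: COMMUTES

Trace:
1) trace f;g:
  e0=(1,0) f-->(0,1) g-->(1,0)
  e1=(0,1) f-->(1,1) g-->(0,1)
  composite₁ = [1 0; 0 1]
2) trace h;k:
  e0=(1,0) h-->(0,1) k-->(1,0)
  e1=(0,1) h-->(1,0) k-->(0,1)
  composite₂ = [1 0; 0 1]
Equal? YES — commutes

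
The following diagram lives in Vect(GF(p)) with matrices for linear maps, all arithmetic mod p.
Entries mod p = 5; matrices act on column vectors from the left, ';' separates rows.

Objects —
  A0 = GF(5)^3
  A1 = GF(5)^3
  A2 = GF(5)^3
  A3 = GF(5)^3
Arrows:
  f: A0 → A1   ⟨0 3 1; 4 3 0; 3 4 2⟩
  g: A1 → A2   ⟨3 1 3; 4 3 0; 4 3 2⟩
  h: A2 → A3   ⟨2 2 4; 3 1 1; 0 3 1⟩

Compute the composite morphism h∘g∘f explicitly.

Answer: ⟨2 1 3; 4 2 4; 4 2 0⟩

Trace:
  e0=⟨1,0,0⟩ f→⟨0,4,3⟩ g→⟨3,2,3⟩ h→⟨2,4,4⟩
  e1=⟨0,1,0⟩ f→⟨3,3,4⟩ g→⟨4,1,4⟩ h→⟨1,2,2⟩
  e2=⟨0,0,1⟩ f→⟨1,0,2⟩ g→⟨4,4,3⟩ h→⟨3,4,0⟩
composite: ⟨2 1 3; 4 2 4; 4 2 0⟩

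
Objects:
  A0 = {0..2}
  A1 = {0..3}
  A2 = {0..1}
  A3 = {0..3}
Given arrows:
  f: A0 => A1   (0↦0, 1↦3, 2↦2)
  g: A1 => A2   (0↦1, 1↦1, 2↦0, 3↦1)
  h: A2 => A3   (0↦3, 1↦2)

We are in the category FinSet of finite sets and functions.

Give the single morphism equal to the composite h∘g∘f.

  0 f=>0 g=>1 h=>2
  1 f=>3 g=>1 h=>2
  2 f=>2 g=>0 h=>3
result: (0↦2, 1↦2, 2↦3)

Answer: (0↦2, 1↦2, 2↦3)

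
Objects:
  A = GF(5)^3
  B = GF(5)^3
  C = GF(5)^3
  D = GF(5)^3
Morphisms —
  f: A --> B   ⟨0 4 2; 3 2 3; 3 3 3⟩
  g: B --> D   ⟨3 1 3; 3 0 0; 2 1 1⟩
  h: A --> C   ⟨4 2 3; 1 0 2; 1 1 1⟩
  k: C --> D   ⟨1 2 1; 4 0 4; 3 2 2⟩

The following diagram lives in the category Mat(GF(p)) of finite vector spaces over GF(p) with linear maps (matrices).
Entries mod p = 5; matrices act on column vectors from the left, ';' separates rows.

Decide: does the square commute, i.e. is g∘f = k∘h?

Answer: COMMUTES

Work:
Along f;g (path 1):
  e0=[1,0,0] f-->[0,3,3] g-->[2,0,1]
  e1=[0,1,0] f-->[4,2,3] g-->[3,2,3]
  e2=[0,0,1] f-->[2,3,3] g-->[3,1,0]
  composite₁ = ⟨2 3 3; 0 2 1; 1 3 0⟩
Along h;k (path 2):
  e0=[1,0,0] h-->[4,1,1] k-->[2,0,1]
  e1=[0,1,0] h-->[2,0,1] k-->[3,2,3]
  e2=[0,0,1] h-->[3,2,1] k-->[3,1,0]
  composite₂ = ⟨2 3 3; 0 2 1; 1 3 0⟩
Equal? same morphism ✓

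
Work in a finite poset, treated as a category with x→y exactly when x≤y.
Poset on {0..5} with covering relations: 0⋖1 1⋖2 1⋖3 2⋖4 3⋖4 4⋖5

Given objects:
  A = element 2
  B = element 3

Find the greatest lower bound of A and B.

Common predecessors of 2,3: {0,1}
  0 ⊑ 1
  1 ⊑ 1
glb = 1

Answer: A∧B = 1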